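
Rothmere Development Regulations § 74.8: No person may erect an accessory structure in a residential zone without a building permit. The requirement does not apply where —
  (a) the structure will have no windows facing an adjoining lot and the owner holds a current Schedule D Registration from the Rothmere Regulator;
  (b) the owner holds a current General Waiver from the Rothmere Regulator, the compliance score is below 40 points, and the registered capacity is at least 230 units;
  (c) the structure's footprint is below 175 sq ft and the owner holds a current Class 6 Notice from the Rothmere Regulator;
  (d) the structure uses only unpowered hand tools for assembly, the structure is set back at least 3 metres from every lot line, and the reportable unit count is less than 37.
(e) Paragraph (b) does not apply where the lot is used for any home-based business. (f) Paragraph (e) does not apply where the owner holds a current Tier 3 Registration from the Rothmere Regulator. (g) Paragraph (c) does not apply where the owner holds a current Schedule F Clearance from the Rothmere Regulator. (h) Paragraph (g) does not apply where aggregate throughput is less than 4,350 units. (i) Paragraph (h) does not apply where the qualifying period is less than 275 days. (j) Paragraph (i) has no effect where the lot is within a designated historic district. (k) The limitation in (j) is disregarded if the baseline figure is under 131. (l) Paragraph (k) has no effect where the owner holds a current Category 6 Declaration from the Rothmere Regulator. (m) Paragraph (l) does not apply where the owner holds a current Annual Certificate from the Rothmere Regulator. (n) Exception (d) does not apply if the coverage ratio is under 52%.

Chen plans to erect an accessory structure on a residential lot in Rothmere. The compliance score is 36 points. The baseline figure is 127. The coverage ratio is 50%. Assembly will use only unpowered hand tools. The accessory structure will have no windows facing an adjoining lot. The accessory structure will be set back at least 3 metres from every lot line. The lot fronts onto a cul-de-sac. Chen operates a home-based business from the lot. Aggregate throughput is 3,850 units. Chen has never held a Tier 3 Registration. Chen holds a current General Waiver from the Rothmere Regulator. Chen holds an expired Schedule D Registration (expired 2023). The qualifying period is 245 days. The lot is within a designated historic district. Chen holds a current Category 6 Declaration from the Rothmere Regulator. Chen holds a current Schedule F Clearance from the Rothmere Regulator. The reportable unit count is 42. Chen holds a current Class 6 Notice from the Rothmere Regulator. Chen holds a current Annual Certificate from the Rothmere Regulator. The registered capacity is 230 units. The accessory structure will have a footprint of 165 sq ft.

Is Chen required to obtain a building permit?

Exception (a) does not apply: there is no Schedule D Registration in force.
Exception (b)'s conditions are all satisfied: a current General Waiver is held; the compliance score is 36 points, below the 40 points limit; the registered capacity is 230 units, meeting the 230 units threshold. But: (e) operates against (b): a home-based business operates on the lot. (f), which would lift (e), does not operate here — the Tier 3 Registration is not current. Exception (b) does not apply.
All of (c)'s requirements are met (the structure's footprint is 165 sq ft, below the 175 sq ft limit; a current Class 6 Notice is held). But: (g) is engaged — a current Schedule F Clearance is held. (h) would limit (g) — aggregate throughput is 3,850 units, less than the 4,350 units limit — but (i) sets (h) aside: (i) applies — the qualifying period is 245 days, less than the 275 days limit. (j) would limit (i) — the lot is in a historic district — but (k) sets (j) aside: (k) operates against (j): the baseline figure is 127, under the 131 limit. (l) applies (a current Category 6 Declaration is held), but is displaced by (m): (m) is engaged — a current Annual Certificate is held. Exception (c) does not apply.
Exception (d) does not apply: the reportable unit count is 42, not less than 37.
No exception is made out. Chen falls within the general rule.

Yes — Chen must obtain a building permit.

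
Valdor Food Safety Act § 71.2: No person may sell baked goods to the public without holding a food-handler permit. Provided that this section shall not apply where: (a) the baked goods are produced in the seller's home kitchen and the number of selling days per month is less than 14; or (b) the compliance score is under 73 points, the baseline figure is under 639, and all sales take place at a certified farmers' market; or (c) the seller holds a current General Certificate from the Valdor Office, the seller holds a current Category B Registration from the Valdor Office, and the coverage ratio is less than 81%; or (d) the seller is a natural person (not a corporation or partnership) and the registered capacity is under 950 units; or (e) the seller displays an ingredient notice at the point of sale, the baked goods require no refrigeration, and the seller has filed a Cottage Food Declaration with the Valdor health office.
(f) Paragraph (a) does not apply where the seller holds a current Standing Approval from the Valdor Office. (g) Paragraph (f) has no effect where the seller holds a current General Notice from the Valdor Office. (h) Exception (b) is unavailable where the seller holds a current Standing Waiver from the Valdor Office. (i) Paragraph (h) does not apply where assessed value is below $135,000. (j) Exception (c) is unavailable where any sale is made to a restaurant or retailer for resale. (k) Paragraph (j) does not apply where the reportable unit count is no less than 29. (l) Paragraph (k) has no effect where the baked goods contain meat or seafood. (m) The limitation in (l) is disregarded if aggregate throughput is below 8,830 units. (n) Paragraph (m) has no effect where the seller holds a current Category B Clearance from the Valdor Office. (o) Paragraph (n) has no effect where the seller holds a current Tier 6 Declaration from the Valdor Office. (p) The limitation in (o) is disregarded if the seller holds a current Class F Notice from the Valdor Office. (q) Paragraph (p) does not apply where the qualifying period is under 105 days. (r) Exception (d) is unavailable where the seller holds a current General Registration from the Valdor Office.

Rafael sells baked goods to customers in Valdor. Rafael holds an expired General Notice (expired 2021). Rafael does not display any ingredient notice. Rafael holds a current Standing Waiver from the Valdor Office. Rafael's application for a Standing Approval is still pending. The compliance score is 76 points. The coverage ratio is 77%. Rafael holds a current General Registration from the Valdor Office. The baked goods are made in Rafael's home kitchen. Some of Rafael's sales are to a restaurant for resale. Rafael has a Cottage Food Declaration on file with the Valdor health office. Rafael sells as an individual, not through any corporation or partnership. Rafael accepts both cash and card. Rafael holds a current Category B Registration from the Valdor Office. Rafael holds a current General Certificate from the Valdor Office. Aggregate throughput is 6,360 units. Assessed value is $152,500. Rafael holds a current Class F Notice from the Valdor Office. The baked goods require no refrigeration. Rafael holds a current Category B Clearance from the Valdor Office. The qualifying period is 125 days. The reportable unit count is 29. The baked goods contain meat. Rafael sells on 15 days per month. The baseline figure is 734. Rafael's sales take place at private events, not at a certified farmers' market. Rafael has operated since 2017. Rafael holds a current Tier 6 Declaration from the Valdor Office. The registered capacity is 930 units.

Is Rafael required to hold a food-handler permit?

Exception (a) fails — the number of selling days per month is 15, not less than 14.
Exception (b) does not apply: the compliance score is 76 points, not under 73 points.
All of (c)'s requirements are met (a current General Certificate is held; a current Category B Registration is held; the coverage ratio is 77%, less than the 81% limit). Turning to paragraphs (j)–(q): (j) operates against (c): some sales are to a restaurant for resale. (k) would limit (j) — the reportable unit count is 29, meeting the 29 threshold — but (l) sets (k) aside: (l) operates against (k): the baked goods contain meat. (m) operates (aggregate throughput is 6,360 units, below the 8,830 units limit), but yields to (n): (n) operates against (m): a current Category B Clearance is held. (o) is engaged (a current Tier 6 Declaration is held), but yields to (p): (p) is engaged — a current Class F Notice is held. (q), which would lift (p), is not triggered — the qualifying period is 125 days, not under 105 days. So (c) is unavailable.
Exception (d) is satisfied on its face — the seller is a natural person; the registered capacity is 930 units, under the 950 units limit. Turning to paragraph (r): (r) is engaged — a current General Registration is held. (d) is therefore removed.
Exception (e) does not apply: no ingredient notice is displayed.
No exception displaces § 71.2.

Yes — Rafael must hold a food-handler permit.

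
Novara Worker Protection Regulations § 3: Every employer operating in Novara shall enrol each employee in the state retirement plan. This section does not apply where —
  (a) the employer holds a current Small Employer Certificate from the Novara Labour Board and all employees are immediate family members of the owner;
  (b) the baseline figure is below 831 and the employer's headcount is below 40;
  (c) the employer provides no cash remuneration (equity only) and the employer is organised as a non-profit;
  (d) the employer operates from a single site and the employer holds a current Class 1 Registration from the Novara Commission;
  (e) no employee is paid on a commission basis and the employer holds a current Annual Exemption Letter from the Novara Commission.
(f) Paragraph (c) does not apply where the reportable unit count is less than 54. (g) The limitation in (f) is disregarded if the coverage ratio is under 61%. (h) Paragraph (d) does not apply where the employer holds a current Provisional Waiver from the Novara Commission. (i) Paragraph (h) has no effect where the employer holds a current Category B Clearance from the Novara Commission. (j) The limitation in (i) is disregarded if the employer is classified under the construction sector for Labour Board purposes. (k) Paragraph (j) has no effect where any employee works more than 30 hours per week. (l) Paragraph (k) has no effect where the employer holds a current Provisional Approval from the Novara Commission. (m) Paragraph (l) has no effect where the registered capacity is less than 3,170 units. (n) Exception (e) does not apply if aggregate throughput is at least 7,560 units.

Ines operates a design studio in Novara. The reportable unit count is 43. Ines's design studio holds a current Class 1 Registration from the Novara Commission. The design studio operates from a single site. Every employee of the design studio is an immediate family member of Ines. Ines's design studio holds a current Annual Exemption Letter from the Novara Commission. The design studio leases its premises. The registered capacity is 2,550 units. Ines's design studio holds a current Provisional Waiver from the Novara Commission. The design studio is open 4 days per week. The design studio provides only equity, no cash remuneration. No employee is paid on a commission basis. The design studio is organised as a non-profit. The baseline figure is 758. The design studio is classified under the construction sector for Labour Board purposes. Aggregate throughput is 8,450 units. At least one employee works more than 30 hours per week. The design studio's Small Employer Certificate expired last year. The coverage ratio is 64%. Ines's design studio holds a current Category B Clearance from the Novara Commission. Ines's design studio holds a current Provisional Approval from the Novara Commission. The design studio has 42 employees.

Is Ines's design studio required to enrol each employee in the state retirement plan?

Exception (a) requires that the employer holds a current Small Employer Certificate from the Novara Labour Board; but the Small Employer Certificate has expired, so (a) is unavailable.
Exception (b) fails — the employer's headcount is 42, not below 40.
Exception (c): remuneration is equity-only; the employer is a non-profit — every condition holds. But: (f) operates against (c): the reportable unit count is 43, less than the 54 limit. (g), which would lift (f), is not triggered — the coverage ratio is 64%, not under 61%. So (c) is unavailable.
Exception (d) is satisfied on its face — the employer operates from a single site; a current Class 1 Registration is held. Considering the limiting provisions: (h) would limit (d) — a current Provisional Waiver is held — but (i) sets (h) aside: (i) operates against (h): a current Category B Clearance is held. (j) is triggered (the design studio is classified under the construction sector), but is displaced by (k): (k) operates against (j): at least one employee exceeds 30 hours/week. (l) would limit (k) — a current Provisional Approval is held — but (m) sets (l) aside: (m) operates against (l): the registered capacity is 2,550 units, less than the 3,170 units limit. So (d) applies.
Exception (e)'s conditions are all satisfied: no employee is paid on commission; a current Annual Exemption Letter is held. But: (n) is engaged — aggregate throughput is 8,450 units, meeting the 7,560 units threshold. Exception (e) does not apply.

No — exception (d) applies; Ines's design studio is not required to enrol each employee in the state retirement plan.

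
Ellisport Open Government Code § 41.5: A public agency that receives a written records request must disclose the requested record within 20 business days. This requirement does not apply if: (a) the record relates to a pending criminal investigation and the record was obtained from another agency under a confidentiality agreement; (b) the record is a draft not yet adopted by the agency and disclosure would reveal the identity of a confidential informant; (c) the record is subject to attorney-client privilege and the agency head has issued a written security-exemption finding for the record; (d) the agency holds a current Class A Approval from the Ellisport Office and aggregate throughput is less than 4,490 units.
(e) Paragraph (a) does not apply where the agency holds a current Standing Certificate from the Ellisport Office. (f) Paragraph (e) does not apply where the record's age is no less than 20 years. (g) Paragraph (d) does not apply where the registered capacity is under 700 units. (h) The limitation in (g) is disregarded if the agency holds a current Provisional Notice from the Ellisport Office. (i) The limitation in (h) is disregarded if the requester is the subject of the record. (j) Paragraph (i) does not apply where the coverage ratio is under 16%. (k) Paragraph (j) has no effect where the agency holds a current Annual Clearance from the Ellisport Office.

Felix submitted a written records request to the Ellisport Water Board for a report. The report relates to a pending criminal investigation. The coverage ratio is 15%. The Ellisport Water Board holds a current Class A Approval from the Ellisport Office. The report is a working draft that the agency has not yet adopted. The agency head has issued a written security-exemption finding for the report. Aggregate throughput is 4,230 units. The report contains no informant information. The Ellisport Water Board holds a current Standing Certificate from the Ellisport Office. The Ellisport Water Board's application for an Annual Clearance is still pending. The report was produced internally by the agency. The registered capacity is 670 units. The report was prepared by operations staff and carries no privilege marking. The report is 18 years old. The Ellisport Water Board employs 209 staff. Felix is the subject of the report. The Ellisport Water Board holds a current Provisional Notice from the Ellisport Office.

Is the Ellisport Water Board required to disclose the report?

Exception (a) fails — the report was produced internally.
Exception (b) requires that disclosure would reveal the identity of a confidential informant; but the report contains no informant information, so (b) is unavailable.
Exception (c) does not apply: the report carries no privilege marking.
Exception (d) is satisfied on its face — a current Class A Approval is held; aggregate throughput is 4,230 units, less than the 4,490 units limit. Under paragraphs (g)–(k): (g) would limit (d) — the registered capacity is 670 units, under the 700 units limit — but (h) sets (g) aside: (h) operates against (g): a current Provisional Notice is held. (i) applies (Felix is the subject of the report), but yields to (j): (j) operates against (i): the coverage ratio is 15%, under the 16% limit. (k) is not engaged (there is no Annual Clearance in force), so (j) stands. So (d) applies.

No — exception (d) applies; the Ellisport Water Board is not required to disclose the report.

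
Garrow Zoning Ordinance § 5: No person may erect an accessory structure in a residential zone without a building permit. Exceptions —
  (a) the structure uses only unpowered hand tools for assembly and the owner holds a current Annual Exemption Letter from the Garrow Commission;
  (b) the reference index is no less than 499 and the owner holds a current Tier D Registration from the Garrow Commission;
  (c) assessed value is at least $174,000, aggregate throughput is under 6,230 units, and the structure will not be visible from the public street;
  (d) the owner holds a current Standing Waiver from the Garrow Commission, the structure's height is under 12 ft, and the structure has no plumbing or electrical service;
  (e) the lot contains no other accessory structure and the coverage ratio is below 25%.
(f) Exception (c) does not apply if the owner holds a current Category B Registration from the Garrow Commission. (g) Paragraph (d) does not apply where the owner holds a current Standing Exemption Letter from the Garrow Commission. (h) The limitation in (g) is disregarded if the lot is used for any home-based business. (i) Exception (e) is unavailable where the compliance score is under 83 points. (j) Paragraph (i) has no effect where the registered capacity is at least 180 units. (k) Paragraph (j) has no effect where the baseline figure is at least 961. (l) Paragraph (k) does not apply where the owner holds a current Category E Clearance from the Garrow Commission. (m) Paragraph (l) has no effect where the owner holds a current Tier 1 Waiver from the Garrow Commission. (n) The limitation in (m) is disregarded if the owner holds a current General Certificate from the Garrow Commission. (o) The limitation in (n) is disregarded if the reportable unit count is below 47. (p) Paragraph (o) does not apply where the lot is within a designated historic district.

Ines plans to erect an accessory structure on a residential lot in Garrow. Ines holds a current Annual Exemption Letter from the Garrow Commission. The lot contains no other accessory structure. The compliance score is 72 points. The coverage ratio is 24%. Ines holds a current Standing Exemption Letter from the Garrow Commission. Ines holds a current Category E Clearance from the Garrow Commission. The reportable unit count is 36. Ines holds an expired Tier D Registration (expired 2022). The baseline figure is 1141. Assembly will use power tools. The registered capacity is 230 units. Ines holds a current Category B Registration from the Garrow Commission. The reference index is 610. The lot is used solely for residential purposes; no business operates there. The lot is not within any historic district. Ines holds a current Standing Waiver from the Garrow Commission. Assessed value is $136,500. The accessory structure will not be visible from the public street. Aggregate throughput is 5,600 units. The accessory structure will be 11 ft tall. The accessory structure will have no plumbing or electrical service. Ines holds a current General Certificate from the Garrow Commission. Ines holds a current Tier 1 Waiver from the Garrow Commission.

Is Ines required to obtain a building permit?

Exception (a) fails — assembly uses power tools.
Exception (b) fails — the Tier D Registration is not current.
Exception (c) requires that assessed value is at least $174,000; but assessed value is $136,500, short of $174,000, so (c) is unavailable.
Exception (d) is satisfied on its face — a current Standing Waiver is held; the structure's height is 11 ft, under the 12 ft limit; there is no plumbing or electrical service. But applying paragraphs (g)–(h): (g) operates against (d): a current Standing Exemption Letter is held. (h), which would lift (g), does not operate here — the lot is solely residential. So (d) is unavailable.
Exception (e): the lot has no other accessory structure; the coverage ratio is 24%, below the 25% limit — every condition holds. Turning to paragraphs (i)–(p): (i) operates against (e): the compliance score is 72 points, under the 83 points limit. (j) would limit (i) — the registered capacity is 230 units, meeting the 180 units threshold — but (k) sets (j) aside: (k) operates against (j): the baseline figure is 1,141, meeting the 961 threshold. (l) is engaged (a current Category E Clearance is held), but yields to (m): (m) is triggered — a current Tier 1 Waiver is held. (n) operates (a current General Certificate is held), but yields to (o): (o) operates against (n): the reportable unit count is 36, below the 47 limit. (p) is not triggered (the lot is not in a historic district), so (o) stands. (e) is therefore removed.
Every exception is unavailable, so the rule governs.

Yes — Ines must obtain a building permit.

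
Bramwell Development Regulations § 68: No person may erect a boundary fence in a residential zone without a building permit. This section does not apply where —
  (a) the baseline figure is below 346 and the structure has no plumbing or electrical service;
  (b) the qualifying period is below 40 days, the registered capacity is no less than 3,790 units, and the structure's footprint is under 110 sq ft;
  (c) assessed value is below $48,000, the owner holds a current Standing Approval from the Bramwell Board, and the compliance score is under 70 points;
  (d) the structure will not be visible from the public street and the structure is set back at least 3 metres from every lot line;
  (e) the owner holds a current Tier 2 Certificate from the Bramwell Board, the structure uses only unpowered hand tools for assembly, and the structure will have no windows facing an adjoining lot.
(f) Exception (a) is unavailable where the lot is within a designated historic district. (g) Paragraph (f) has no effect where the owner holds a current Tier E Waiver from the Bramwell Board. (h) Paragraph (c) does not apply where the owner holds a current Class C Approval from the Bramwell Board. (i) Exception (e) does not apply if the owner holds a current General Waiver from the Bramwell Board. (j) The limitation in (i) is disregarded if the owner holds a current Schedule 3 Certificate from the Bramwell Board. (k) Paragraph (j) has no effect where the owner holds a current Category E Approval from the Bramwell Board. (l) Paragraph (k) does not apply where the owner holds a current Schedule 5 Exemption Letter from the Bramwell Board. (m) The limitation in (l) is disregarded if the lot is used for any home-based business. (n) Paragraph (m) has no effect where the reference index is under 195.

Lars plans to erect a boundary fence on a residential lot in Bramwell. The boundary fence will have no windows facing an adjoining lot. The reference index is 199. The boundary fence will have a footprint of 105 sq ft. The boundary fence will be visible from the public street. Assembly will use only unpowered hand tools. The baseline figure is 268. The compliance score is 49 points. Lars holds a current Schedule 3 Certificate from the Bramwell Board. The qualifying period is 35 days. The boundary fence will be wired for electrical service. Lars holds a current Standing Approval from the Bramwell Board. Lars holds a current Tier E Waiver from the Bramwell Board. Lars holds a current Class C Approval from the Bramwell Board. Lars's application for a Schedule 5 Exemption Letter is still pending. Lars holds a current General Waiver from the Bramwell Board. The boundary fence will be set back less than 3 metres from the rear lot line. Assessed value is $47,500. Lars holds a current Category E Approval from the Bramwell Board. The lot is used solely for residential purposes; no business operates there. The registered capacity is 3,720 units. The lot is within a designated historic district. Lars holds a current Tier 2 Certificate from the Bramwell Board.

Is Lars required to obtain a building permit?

Yes — Lars must obtain a building permit.

Exception (a) requires that the structure has no plumbing or electrical service; but electrical service is planned, so (a) is unavailable.
Exception (b) does not apply: the registered capacity is 3,720 units, short of 3,790 units.
Exception (c)'s conditions are all satisfied: assessed value is $47,500, below the $48,000 limit; a current Standing Approval is held; the compliance score is 49 points, under the 70 points limit. But: (h) operates — a current Class C Approval is held. Exception (c) does not apply.
Exception (d) fails — the structure will be visible from the street.
Exception (e): a current Tier 2 Certificate is held; assembly uses only hand tools; no windows face an adjoining lot — every condition holds. Turning to paragraphs (i)–(n): (i) operates — a current General Waiver is held. (j) is triggered (a current Schedule 3 Certificate is held), but is set aside by (k): (k) operates against (j): a current Category E Approval is held. (l) is not triggered (there is no Schedule 5 Exemption Letter in force), so (k) stands. So (e) is unavailable.
No exception applies. The general rule governs.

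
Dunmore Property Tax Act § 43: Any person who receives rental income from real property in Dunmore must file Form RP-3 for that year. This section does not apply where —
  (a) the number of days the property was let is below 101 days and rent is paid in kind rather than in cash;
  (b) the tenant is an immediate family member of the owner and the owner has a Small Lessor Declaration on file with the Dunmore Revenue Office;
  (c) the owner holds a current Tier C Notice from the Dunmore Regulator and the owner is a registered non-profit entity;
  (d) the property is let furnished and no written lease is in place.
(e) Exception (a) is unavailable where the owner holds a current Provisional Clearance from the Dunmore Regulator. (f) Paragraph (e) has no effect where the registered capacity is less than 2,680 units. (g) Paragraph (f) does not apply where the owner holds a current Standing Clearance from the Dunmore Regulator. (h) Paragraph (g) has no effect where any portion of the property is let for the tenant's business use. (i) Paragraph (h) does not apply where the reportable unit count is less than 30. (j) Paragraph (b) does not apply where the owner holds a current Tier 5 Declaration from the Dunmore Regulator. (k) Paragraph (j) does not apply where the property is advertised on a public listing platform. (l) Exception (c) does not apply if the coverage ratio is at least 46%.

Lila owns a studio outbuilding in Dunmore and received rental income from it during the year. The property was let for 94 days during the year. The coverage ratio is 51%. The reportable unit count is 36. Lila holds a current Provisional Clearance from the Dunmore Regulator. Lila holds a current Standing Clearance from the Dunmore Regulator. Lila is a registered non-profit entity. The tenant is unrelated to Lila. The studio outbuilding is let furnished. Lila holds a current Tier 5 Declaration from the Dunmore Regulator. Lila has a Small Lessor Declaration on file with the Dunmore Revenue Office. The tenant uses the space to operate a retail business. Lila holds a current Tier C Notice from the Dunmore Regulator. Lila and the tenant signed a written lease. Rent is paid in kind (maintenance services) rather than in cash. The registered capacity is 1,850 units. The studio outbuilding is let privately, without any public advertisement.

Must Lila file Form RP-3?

Exception (a) is satisfied on its face — the number of days the property was let is 94 days, below the 101 days limit; rent is paid in kind. Applying paragraphs (e)–(i): (e) would limit (a) — a current Provisional Clearance is held — but (f) sets (e) aside: (f) operates against (e): the registered capacity is 1,850 units, less than the 2,680 units limit. (g) would limit (f) — a current Standing Clearance is held — but (h) sets (g) aside: (h) applies — the space is let for business use. (i) is inapplicable (the reportable unit count is 36, not less than 30), so (h) stands. Exception (a) stands.
Exception (b) fails — the tenant is unrelated to the owner.
Exception (c)'s conditions are all satisfied: a current Tier C Notice is held; Lila is a registered non-profit. However, paragraph (l) must be considered: (l) operates against (c): the coverage ratio is 51%, meeting the 46% threshold. Exception (c) does not apply.
Exception (d) does not apply: a written lease is in place.

No — exception (a) applies; Lila is not required to file Form RP-3.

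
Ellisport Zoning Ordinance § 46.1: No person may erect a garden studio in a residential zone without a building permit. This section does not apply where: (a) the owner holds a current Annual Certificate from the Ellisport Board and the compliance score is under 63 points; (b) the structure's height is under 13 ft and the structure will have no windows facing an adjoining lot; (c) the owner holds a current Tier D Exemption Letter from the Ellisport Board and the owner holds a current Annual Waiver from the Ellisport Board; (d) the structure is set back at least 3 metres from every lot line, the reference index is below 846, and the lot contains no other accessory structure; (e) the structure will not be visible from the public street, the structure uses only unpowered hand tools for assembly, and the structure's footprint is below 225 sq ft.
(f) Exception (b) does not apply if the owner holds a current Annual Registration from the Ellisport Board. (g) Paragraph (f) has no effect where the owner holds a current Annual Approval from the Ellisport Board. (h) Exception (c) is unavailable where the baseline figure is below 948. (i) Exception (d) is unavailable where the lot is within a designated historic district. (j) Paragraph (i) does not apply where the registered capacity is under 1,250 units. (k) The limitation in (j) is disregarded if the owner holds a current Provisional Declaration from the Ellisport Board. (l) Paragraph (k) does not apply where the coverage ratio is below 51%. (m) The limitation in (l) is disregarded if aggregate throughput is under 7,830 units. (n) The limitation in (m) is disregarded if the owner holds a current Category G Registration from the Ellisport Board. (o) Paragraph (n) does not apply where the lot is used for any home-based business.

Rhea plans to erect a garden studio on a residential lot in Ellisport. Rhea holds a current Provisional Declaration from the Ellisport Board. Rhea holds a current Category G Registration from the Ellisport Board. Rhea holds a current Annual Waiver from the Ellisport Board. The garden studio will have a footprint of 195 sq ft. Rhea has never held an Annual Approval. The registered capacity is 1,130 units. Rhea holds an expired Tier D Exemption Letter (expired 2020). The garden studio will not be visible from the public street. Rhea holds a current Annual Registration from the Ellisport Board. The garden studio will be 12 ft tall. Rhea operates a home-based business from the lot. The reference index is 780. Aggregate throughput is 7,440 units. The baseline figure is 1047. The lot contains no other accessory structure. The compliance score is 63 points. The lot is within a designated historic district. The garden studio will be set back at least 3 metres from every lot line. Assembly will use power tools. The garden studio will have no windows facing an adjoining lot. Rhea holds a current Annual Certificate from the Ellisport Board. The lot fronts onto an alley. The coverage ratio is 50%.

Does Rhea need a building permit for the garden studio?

Yes — Rhea must obtain a building permit.

Exception (a) requires that the compliance score is under 63 points; but the compliance score is 63 points, not under 63 points, so (a) is unavailable.
Exception (b) is satisfied on its face — the structure's height is 12 ft, under the 13 ft limit; no windows face an adjoining lot. But: (f) operates against (b): a current Annual Registration is held. (g), which would lift (f), is not triggered — the Annual Approval is not current. So (b) is unavailable.
Exception (c) does not apply: no current Tier D Exemption Letter is held.
Exception (d)'s conditions are all satisfied: the setback is at least 3 m on every side; the reference index is 780, below the 846 limit; the lot has no other accessory structure. But applying paragraphs (i)–(o): (i) operates against (d): the lot is in a historic district. (j) is triggered (the registered capacity is 1,130 units, under the 1,250 units limit), but yields to (k): (k) operates against (j): a current Provisional Declaration is held. (l) would limit (k) — the coverage ratio is 50%, below the 51% limit — but (m) sets (l) aside: (m) operates against (l): aggregate throughput is 7,440 units, under the 7,830 units limit. (n) is triggered (a current Category G Registration is held), but is set aside by (o): (o) operates against (n): a home-based business operates on the lot. Exception (d) does not apply.
Exception (e) fails — assembly uses power tools.
Every exception is unavailable, so the rule governs.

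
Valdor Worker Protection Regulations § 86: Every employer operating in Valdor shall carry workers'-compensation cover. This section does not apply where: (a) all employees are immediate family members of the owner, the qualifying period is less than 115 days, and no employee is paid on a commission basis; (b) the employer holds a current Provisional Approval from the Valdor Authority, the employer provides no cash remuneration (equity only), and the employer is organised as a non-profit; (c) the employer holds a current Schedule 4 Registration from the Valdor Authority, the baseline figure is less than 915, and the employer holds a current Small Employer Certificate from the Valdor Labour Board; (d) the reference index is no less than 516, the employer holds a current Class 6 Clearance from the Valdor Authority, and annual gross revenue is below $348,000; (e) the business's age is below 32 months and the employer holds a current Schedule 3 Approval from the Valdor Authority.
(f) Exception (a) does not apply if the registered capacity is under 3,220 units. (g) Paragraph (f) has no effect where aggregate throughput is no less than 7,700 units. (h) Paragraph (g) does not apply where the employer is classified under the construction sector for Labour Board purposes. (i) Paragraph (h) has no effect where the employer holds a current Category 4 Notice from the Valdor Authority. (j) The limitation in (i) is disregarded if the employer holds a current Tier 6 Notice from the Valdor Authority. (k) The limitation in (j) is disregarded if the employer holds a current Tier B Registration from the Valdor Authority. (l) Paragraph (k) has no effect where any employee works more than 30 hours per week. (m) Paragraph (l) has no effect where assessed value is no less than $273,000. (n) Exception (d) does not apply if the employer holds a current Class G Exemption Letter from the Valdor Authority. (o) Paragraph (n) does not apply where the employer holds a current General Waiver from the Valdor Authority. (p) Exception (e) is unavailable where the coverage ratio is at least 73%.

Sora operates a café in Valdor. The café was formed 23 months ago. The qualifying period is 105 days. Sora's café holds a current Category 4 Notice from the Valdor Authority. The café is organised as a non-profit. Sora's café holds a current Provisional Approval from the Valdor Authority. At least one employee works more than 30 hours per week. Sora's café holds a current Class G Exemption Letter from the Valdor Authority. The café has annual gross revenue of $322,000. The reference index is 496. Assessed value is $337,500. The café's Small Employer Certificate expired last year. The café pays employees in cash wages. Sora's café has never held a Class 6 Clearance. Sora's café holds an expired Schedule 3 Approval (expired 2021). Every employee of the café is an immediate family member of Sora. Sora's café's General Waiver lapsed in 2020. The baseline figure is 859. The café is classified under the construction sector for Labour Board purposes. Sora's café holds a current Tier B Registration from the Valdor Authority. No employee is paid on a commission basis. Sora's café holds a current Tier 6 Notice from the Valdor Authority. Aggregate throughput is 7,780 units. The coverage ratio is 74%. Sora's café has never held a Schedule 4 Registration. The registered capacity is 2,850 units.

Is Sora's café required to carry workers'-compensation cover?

No — exception (a) applies; Sora's café is not required to carry workers'-compensation cover.

Exception (a)'s conditions are all satisfied: every employee is an immediate family member; the qualifying period is 105 days, less than the 115 days limit; no employee is paid on commission. Applying paragraphs (f)–(m): (f) applies (the registered capacity is 2,850 units, under the 3,220 units limit), but is overridden by (g): (g) is engaged — aggregate throughput is 7,780 units, meeting the 7,700 units threshold. (h) is triggered (the café is classified under the construction sector), but yields to (i): (i) operates — a current Category 4 Notice is held. (j) is triggered (a current Tier 6 Notice is held), but is displaced by (k): (k) is triggered — a current Tier B Registration is held. (l) is engaged (at least one employee exceeds 30 hours/week), but is displaced by (m): (m) operates — assessed value is $337,500, meeting the $273,000 threshold. So (a) applies.
Exception (b) requires that the employer provides no cash remuneration (equity only); but employees are paid cash wages, so (b) is unavailable.
Exception (c) requires that the employer holds a current Schedule 4 Registration from the Valdor Authority; but the Schedule 4 Registration is not current, so (c) is unavailable.
Exception (d) does not apply: the reference index is 496, short of 516.
Exception (e) requires that the employer holds a current Schedule 3 Approval from the Valdor Authority; but no current Schedule 3 Approval is held, so (e) is unavailable.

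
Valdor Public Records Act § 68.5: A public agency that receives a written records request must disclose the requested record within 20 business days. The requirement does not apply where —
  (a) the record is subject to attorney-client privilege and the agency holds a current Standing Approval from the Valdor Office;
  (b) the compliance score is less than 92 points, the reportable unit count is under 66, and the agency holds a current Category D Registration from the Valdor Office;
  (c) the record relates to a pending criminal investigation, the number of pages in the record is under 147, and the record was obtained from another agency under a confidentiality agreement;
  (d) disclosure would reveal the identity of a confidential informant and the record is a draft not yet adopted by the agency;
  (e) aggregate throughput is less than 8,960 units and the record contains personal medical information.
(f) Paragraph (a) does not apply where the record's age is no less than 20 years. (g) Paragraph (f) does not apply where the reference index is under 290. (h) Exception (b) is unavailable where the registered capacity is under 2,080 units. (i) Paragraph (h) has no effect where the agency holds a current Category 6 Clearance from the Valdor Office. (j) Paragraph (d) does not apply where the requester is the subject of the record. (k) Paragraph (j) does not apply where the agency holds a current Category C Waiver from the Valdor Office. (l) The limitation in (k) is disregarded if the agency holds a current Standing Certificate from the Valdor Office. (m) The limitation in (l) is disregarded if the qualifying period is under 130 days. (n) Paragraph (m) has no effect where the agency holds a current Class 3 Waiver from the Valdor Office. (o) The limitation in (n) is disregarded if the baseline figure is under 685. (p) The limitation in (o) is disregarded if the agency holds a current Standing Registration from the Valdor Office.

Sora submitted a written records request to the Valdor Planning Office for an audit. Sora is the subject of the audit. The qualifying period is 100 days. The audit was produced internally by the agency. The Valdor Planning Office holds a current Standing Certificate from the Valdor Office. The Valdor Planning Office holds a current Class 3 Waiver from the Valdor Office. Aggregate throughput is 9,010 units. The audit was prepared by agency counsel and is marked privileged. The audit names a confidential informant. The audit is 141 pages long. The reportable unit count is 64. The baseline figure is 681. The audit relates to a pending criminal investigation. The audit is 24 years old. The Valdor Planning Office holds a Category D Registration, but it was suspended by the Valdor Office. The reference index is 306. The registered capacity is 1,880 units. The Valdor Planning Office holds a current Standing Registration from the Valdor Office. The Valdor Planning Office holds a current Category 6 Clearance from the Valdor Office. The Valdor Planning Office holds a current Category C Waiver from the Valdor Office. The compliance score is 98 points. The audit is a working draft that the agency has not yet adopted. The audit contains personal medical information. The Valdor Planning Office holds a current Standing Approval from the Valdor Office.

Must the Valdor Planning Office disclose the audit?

Yes — the Valdor Planning Office must disclose the audit.

All of (a)'s requirements are met (the audit is privileged; a current Standing Approval is held). However, paragraphs (f)–(g) must be considered: (f) operates — the record's age is 24 years, meeting the 20 years threshold. (g) is not triggered (the reference index is 306, not under 290), so (f) stands. So (a) is unavailable.
Exception (b) fails — the compliance score is 98 points, not less than 92 points.
Exception (c) does not apply: the audit was produced internally.
Exception (d)'s conditions are all satisfied: the audit names a confidential informant; the audit is an unadopted draft. Turning to paragraphs (j)–(p): (j) operates — Sora is the subject of the audit. (k) would limit (j) — a current Category C Waiver is held — but (l) sets (k) aside: (l) operates against (k): a current Standing Certificate is held. (m) is triggered (the qualifying period is 100 days, under the 130 days limit), but is overridden by (n): (n) applies — a current Class 3 Waiver is held. (o) is triggered (the baseline figure is 681, under the 685 limit), but is overridden by (p): (p) is triggered — a current Standing Registration is held. So (d) is unavailable.
Exception (e) requires that aggregate throughput is less than 8,960 units; but aggregate throughput is 9,010 units, not less than 8,960 units, so (e) is unavailable.
None of the exceptions is available; § 68.5 applies in full.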